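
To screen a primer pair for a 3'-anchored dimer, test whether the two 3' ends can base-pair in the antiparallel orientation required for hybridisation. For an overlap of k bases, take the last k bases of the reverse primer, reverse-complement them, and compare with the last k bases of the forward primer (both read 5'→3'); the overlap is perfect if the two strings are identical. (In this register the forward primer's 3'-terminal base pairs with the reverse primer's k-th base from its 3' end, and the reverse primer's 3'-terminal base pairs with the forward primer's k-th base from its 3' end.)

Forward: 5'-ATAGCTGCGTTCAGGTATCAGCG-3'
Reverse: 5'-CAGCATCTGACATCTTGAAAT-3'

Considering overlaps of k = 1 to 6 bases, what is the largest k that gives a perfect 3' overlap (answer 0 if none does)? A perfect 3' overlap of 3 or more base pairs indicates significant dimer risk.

Longest perfect overlap: 0 complementary base pairs; below the dimer-risk threshold (threshold 3).

Last 6 bases (5'→3') — forward …TCAGCG, reverse …TGAAAT.
Reverse complement of the reverse primer's last 6 bases: ATTTCA; its first k bases are the reverse complement of the reverse primer's last k bases, so a perfect k-base overlap needs the forward primer's last k bases to equal them.
Comparing (forward last k vs required): k=1: G vs A ✗; k=2: CG vs AT ✗; k=3: GCG vs ATT ✗; k=4: AGCG vs ATTT ✗; k=5: CAGCG vs ATTTC ✗; k=6: TCAGCG vs ATTTCA ✗.
No overlap length from 1 to 6 is perfect, so the longest perfect 3' overlap is 0.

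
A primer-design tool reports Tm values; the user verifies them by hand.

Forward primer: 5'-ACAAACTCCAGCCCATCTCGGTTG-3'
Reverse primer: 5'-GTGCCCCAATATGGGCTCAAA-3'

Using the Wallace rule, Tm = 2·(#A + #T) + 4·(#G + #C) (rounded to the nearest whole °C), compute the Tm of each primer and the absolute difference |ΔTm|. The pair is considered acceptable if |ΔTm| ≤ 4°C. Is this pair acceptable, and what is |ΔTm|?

|ΔTm| = 10°C; the pair is not acceptable.

Forward: A=6 T=5 G=4 C=9 → Tm = 2·11 + 4·13 = 74°C.
Reverse: A=6 T=4 G=5 C=6 → Tm = 2·10 + 4·11 = 64°C.
|ΔTm| = |74 − 64| = 10°C, > 4°C.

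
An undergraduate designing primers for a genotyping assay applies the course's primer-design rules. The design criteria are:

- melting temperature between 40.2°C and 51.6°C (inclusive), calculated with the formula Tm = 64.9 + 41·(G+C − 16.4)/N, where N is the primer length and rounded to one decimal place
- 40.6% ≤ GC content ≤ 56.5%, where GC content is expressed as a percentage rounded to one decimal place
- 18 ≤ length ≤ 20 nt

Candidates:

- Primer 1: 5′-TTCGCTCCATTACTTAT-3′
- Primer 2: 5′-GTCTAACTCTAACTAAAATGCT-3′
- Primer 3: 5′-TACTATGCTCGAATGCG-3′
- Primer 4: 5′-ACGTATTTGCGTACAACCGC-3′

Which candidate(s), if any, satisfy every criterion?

None of the candidates satisfy all criteria.

Primer 1 (17 nt, A=3 T=8 G=1 C=5): Tm = 64.9 + 41·(6 − 16.4)/17 = 39.8°C, outside 40.2–51.6°C ✗; GC 6/17 = 35.3%, outside 40.6–56.5% ✗; length 17, outside 18–20 ✗ — fails.
Primer 2 (22 nt, A=8 T=7 G=2 C=5): Tm = 64.9 + 41·(7 − 16.4)/22 = 47.4°C ✓; GC 7/22 = 31.8%, outside 40.6–56.5% ✗; length 22, outside 18–20 ✗ — fails.
Primer 3 (17 nt, A=4 T=5 G=4 C=4): Tm = 64.9 + 41·(8 − 16.4)/17 = 44.6°C ✓; GC 8/17 = 47.1% ✓; length 17, outside 18–20 ✗ — fails.
Primer 4 (20 nt, A=5 T=5 G=4 C=6): Tm = 64.9 + 41·(10 − 16.4)/20 = 51.8°C, outside 40.2–51.6°C ✗; GC 10/20 = 50.0% ✓; length 20 ✓ — fails.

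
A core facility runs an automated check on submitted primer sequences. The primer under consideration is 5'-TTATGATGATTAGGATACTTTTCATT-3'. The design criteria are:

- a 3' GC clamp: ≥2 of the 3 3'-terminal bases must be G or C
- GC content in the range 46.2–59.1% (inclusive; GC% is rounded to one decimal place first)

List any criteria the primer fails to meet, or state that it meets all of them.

Base counts: A=7, T=13, G=4, C=2 (length 26).
GC clamp: 3' end ATT has 0 G/C, need ≥2 ✗
GC content: GC 6/26 = 23.1%, outside 46.2–59.1% ✗

Fails: GC clamp, GC content.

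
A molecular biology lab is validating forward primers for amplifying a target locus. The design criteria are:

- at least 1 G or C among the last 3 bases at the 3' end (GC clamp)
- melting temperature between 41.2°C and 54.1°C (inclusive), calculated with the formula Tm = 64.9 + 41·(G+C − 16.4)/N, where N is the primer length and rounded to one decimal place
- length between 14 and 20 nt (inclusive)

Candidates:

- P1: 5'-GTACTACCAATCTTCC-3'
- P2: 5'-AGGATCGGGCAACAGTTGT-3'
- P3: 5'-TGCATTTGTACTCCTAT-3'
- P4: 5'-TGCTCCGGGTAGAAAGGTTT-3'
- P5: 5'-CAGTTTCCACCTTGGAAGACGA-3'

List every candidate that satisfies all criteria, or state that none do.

P2 only.

P1 (16 nt, A=4 T=5 G=1 C=6): 3' end TCC has 2 G/C ✓; Tm = 64.9 + 41·(7 − 16.4)/16 = 40.8°C, outside 41.2–54.1°C ✗; length 16 ✓ — fails.
P2 (19 nt, A=5 T=4 G=7 C=3): 3' end TGT has 1 G/C ✓; Tm = 64.9 + 41·(10 − 16.4)/19 = 51.1°C ✓; length 19 ✓ — passes.
P3 (17 nt, A=3 T=8 G=2 C=4): 3' end TAT has 0 G/C, need ≥1 ✗; Tm = 64.9 + 41·(6 − 16.4)/17 = 39.8°C, outside 41.2–54.1°C ✗; length 17 ✓ — fails.
P4 (20 nt, A=4 T=6 G=7 C=3): 3' end TTT has 0 G/C, need ≥1 ✗; Tm = 64.9 + 41·(10 − 16.4)/20 = 51.8°C ✓; length 20 ✓ — fails.
P5 (22 nt, A=6 T=5 G=5 C=6): 3' end CGA has 2 G/C ✓; Tm = 64.9 + 41·(11 − 16.4)/22 = 54.8°C, outside 41.2–54.1°C ✗; length 22, outside 14–20 ✗ — fails.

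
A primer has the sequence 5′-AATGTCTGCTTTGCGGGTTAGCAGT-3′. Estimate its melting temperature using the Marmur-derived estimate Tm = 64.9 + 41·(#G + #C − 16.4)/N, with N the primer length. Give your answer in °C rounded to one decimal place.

Base counts: A=4, T=9, G=8, C=4; G+C = 12, N = 25.
Tm = 64.9 + 41·(12 − 16.4)/25 = 64.9 + -180.40/25 = 57.7°C.

57.7°C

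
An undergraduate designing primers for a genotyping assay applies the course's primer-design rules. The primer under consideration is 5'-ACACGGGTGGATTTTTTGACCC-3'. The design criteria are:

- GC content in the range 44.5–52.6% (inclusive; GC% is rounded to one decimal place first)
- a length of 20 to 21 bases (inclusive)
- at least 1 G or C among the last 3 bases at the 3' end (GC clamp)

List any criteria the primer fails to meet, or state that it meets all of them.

Fails: length.

Base counts: A=4, T=7, G=6, C=5 (length 22).
GC content: GC 11/22 = 50.0% ✓
length: length 22, outside 20–21 ✗
GC clamp: 3' end CCC has 3 G/C ✓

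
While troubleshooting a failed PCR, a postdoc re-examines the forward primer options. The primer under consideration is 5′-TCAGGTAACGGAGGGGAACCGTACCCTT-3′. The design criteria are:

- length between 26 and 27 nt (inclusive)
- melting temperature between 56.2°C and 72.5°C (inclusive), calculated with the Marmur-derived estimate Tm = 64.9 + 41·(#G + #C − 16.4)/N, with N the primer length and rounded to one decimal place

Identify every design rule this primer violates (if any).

Fails: length.

Base counts: A=7, T=5, G=9, C=7 (length 28).
length: length 28, outside 26–27 ✗
Tm: Tm = 64.9 + 41·(16 − 16.4)/28 = 64.3°C ✓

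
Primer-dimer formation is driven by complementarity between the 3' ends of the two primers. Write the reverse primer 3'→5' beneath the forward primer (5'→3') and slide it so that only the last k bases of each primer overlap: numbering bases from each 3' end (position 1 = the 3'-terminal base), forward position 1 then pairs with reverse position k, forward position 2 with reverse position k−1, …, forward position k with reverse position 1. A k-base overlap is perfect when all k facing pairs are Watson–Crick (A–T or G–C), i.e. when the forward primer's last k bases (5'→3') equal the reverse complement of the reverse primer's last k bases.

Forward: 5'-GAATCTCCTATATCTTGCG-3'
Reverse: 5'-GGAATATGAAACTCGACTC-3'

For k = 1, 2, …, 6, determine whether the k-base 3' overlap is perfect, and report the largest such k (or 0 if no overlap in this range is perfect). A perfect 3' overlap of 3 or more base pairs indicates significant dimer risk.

Last 6 bases (5'→3') — forward …CTTGCG, reverse …CGACTC.
Reverse complement of the reverse primer's last 6 bases: GAGTCG; its first k bases are the reverse complement of the reverse primer's last k bases, so a perfect k-base overlap needs the forward primer's last k bases to equal them.
Comparing (forward last k vs required): k=1: G vs G ✓; k=2: CG vs GA ✗; k=3: GCG vs GAG ✗; k=4: TGCG vs GAGT ✗; k=5: TTGCG vs GAGTC ✗; k=6: CTTGCG vs GAGTCG ✗.
Only k = 1 is perfect, so the longest perfect 3' overlap is 1.

Longest perfect overlap: 1 complementary base pair; below the dimer-risk threshold (threshold 3).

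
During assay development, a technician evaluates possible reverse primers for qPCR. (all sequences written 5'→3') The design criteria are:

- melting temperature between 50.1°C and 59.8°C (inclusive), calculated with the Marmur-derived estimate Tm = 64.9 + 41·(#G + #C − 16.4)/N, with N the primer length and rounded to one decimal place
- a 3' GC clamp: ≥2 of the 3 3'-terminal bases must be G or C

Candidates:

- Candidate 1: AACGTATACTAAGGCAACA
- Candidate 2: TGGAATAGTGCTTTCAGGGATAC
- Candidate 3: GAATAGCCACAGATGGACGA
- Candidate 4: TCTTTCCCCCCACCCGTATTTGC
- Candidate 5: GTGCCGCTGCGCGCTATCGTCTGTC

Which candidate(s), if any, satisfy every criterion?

Candidate 1 (19 nt, A=9 T=3 G=3 C=4): Tm = 64.9 + 41·(7 − 16.4)/19 = 44.6°C, outside 50.1–59.8°C ✗; 3' end ACA has 1 G/C, need ≥2 ✗ — fails.
Candidate 2 (23 nt, A=6 T=7 G=7 C=3): Tm = 64.9 + 41·(10 − 16.4)/23 = 53.5°C ✓; 3' end TAC has 1 G/C, need ≥2 ✗ — fails.
Candidate 3 (20 nt, A=8 T=2 G=6 C=4): Tm = 64.9 + 41·(10 − 16.4)/20 = 51.8°C ✓; 3' end CGA has 2 G/C ✓ — passes.
Candidate 4 (23 nt, A=2 T=8 G=2 C=11): Tm = 64.9 + 41·(13 − 16.4)/23 = 58.8°C ✓; 3' end TGC has 2 G/C ✓ — passes.
Candidate 5 (25 nt, A=1 T=7 G=8 C=9): Tm = 64.9 + 41·(17 − 16.4)/25 = 65.9°C, outside 50.1–59.8°C ✗; 3' end GTC has 2 G/C ✓ — fails.

Candidate 3 and Candidate 4.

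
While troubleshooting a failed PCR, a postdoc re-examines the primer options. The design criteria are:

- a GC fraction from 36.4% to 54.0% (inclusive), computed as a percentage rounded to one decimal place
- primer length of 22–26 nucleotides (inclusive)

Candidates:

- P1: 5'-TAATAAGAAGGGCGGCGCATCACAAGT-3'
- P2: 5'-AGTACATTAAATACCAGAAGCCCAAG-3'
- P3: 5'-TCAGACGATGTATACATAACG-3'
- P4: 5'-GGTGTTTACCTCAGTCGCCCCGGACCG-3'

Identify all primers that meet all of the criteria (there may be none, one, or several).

P1 (27 nt, A=10 T=4 G=8 C=5): GC 13/27 = 48.1% ✓; length 27, outside 22–26 ✗ — fails.
P2 (26 nt, A=12 T=4 G=4 C=6): GC 10/26 = 38.5% ✓; length 26 ✓ — passes.
P3 (21 nt, A=8 T=5 G=4 C=4): GC 8/21 = 38.1% ✓; length 21, outside 22–26 ✗ — fails.
P4 (27 nt, A=3 T=6 G=8 C=10): GC 18/27 = 66.7%, outside 36.4–54.0% ✗; length 27, outside 22–26 ✗ — fails.

P2 only.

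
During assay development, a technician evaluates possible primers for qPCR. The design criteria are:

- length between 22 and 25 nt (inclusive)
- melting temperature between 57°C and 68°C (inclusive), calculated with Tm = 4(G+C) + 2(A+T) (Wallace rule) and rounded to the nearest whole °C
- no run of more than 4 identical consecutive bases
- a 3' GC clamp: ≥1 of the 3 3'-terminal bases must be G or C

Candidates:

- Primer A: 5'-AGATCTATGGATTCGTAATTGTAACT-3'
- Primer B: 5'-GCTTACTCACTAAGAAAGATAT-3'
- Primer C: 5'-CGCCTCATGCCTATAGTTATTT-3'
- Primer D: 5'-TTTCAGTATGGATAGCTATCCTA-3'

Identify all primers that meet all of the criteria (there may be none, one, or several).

Primer D only.

Primer A (26 nt, A=8 T=10 G=5 C=3): length 26, outside 22–25 ✗; Tm = 2·18 + 4·8 = 68°C ✓; longest run = 2 ✓; 3' end ACT has 1 G/C ✓ — fails.
Primer B (22 nt, A=9 T=6 G=3 C=4): length 22 ✓; Tm = 2·15 + 4·7 = 58°C ✓; longest run = 3 ✓; 3' end TAT has 0 G/C, need ≥1 ✗ — fails.
Primer C (22 nt, A=4 T=9 G=3 C=6): length 22 ✓; Tm = 2·13 + 4·9 = 62°C ✓; longest run = 3 ✓; 3' end TTT has 0 G/C, need ≥1 ✗ — fails.
Primer D (23 nt, A=6 T=9 G=4 C=4): length 23 ✓; Tm = 2·15 + 4·8 = 62°C ✓; longest run = 3 ✓; 3' end CTA has 1 G/C ✓ — passes.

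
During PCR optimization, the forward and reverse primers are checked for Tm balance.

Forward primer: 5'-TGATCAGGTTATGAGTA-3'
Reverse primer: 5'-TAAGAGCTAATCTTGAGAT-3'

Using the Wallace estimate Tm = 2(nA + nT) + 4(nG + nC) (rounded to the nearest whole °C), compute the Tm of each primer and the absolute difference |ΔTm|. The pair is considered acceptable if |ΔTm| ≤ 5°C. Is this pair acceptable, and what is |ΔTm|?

|ΔTm| = 4°C; the pair is acceptable.

Forward: A=5 T=6 G=5 C=1 → Tm = 2·11 + 4·6 = 46°C.
Reverse: A=7 T=6 G=4 C=2 → Tm = 2·13 + 4·6 = 50°C.
|ΔTm| = |46 − 50| = 4°C, ≤ 5°C.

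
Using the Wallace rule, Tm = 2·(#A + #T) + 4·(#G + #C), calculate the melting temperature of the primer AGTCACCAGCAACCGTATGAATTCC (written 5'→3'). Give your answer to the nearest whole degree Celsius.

74°C

Base counts: A=8, T=5, G=4, C=8 (length 25).
Tm = 2·(8+5) + 4·(4+8) = 2·13 + 4·12 = 26 + 48 = 74°C.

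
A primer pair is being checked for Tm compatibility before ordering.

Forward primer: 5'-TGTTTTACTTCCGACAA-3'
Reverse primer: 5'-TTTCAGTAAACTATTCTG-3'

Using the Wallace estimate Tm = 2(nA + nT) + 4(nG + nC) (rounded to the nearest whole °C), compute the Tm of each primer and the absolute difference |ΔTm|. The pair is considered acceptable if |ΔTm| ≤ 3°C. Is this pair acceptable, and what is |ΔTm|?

|ΔTm| = 0°C; the pair is acceptable.

Forward: A=4 T=7 G=2 C=4 → Tm = 2·11 + 4·6 = 46°C.
Reverse: A=5 T=8 G=2 C=3 → Tm = 2·13 + 4·5 = 46°C.
|ΔTm| = |46 − 46| = 0°C, ≤ 3°C.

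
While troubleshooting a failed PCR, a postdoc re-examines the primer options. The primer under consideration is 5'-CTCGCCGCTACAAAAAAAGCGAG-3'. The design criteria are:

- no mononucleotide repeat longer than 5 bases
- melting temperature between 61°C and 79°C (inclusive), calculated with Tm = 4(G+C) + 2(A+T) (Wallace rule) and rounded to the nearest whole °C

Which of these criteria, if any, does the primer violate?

Base counts: A=9, T=2, G=5, C=7 (length 23).
homopolymer run: longest run = 7, exceeds 5 ✗
Tm: Tm = 2·11 + 4·12 = 70°C ✓

Fails: homopolymer run.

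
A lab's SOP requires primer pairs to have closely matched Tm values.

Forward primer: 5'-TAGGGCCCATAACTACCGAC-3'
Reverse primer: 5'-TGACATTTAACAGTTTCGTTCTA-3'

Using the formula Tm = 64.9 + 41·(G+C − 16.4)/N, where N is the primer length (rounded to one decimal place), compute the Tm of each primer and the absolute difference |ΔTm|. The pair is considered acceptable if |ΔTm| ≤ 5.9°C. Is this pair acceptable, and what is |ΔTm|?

Forward: G+C = 11, N = 20 → Tm = 64.9 + 41·(11 − 16.4)/20 = 53.8°C.
Reverse: G+C = 7, N = 23 → Tm = 64.9 + 41·(7 − 16.4)/23 = 48.1°C.
|ΔTm| = |53.8 − 48.1| = 5.7°C, ≤ 5.9°C.

|ΔTm| = 5.7°C; the pair is acceptable.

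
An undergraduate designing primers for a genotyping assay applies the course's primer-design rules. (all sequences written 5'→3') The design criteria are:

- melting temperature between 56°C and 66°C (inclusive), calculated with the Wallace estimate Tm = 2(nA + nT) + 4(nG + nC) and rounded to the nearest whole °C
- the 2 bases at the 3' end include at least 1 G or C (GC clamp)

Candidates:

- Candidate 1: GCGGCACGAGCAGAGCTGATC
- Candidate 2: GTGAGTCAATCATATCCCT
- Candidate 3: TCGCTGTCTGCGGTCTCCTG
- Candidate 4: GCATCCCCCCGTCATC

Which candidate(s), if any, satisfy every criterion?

Candidate 1 (21 nt, A=5 T=2 G=8 C=6): Tm = 2·7 + 4·14 = 70°C, outside 56–66°C ✗; 3' end TC has 1 G/C ✓ — fails.
Candidate 2 (19 nt, A=5 T=6 G=3 C=5): Tm = 2·11 + 4·8 = 54°C, outside 56–66°C ✗; 3' end CT has 1 G/C ✓ — fails.
Candidate 3 (20 nt, A=0 T=7 G=6 C=7): Tm = 2·7 + 4·13 = 66°C ✓; 3' end TG has 1 G/C ✓ — passes.
Candidate 4 (16 nt, A=2 T=3 G=2 C=9): Tm = 2·5 + 4·11 = 54°C, outside 56–66°C ✗; 3' end TC has 1 G/C ✓ — fails.

Candidate 3 only.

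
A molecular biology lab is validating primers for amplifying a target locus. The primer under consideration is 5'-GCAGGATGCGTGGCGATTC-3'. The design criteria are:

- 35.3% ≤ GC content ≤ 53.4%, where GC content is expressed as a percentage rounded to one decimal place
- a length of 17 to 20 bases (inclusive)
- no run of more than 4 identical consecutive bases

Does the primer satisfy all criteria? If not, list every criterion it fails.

Base counts: A=3, T=4, G=8, C=4 (length 19).
GC content: GC 12/19 = 63.2%, outside 35.3–53.4% ✗
length: length 19 ✓
homopolymer run: longest run = 2 ✓

Fails: GC content.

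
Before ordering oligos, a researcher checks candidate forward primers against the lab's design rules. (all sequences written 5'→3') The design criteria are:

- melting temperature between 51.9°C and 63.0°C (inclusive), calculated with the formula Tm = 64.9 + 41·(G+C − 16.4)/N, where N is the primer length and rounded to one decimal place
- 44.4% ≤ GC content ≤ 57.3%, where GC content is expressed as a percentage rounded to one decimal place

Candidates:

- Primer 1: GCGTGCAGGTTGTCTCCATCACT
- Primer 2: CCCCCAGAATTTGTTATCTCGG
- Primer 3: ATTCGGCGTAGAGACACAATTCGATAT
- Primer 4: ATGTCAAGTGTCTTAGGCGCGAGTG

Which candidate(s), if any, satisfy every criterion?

Primer 1 (23 nt, A=3 T=7 G=6 C=7): Tm = 64.9 + 41·(13 − 16.4)/23 = 58.8°C ✓; GC 13/23 = 56.5% ✓ — passes.
Primer 2 (22 nt, A=4 T=7 G=4 C=7): Tm = 64.9 + 41·(11 − 16.4)/22 = 54.8°C ✓; GC 11/22 = 50.0% ✓ — passes.
Primer 3 (27 nt, A=9 T=7 G=6 C=5): Tm = 64.9 + 41·(11 − 16.4)/27 = 56.7°C ✓; GC 11/27 = 40.7%, outside 44.4–57.3% ✗ — fails.
Primer 4 (25 nt, A=5 T=7 G=9 C=4): Tm = 64.9 + 41·(13 − 16.4)/25 = 59.3°C ✓; GC 13/25 = 52.0% ✓ — passes.

Primer 1, Primer 2 and Primer 4.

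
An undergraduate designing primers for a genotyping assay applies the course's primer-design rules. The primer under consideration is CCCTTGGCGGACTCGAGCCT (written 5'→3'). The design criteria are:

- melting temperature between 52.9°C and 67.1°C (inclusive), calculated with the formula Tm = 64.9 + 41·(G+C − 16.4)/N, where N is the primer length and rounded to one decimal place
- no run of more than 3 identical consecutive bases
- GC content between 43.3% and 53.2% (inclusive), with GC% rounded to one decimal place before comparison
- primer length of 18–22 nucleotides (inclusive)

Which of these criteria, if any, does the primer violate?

Fails: GC content.

Base counts: A=2, T=4, G=6, C=8 (length 20).
Tm: Tm = 64.9 + 41·(14 − 16.4)/20 = 60.0°C ✓
homopolymer run: longest run = 3 ✓
GC content: GC 14/20 = 70.0%, outside 43.3–53.2% ✗
length: length 20 ✓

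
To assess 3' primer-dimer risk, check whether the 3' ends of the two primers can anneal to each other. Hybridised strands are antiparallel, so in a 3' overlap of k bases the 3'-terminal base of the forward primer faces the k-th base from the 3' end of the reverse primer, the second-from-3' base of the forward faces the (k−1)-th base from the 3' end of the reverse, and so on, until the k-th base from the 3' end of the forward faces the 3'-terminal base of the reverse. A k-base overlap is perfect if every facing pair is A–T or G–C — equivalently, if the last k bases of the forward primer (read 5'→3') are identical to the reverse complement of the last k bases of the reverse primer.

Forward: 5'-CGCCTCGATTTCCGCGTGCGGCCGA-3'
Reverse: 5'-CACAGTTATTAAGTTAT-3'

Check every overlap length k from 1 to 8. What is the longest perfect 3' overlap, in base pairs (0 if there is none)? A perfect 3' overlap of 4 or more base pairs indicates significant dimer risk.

Last 8 bases (5'→3') — forward …GCGGCCGA, reverse …TAAGTTAT.
Reverse complement of the reverse primer's last 8 bases: ATAACTTA; its first k bases are the reverse complement of the reverse primer's last k bases, so a perfect k-base overlap needs the forward primer's last k bases to equal them.
Comparing (forward last k vs required): k=1: A vs A ✓; k=2: GA vs AT ✗; k=3: CGA vs ATA ✗; k=4: CCGA vs ATAA ✗; k=5: GCCGA vs ATAAC ✗; k=6: GGCCGA vs ATAACT ✗; k=7: CGGCCGA vs ATAACTT ✗; k=8: GCGGCCGA vs ATAACTTA ✗.
Only k = 1 is perfect, so the longest perfect 3' overlap is 1.

Longest perfect overlap: 1 complementary base pair; below the dimer-risk threshold (threshold 4).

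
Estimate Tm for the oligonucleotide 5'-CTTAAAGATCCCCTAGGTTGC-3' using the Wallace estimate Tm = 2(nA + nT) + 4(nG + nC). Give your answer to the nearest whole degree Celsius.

62°C

Base counts: A=5, T=6, G=4, C=6 (length 21).
Tm = 2·(5+6) + 4·(4+6) = 2·11 + 4·10 = 22 + 40 = 62°C.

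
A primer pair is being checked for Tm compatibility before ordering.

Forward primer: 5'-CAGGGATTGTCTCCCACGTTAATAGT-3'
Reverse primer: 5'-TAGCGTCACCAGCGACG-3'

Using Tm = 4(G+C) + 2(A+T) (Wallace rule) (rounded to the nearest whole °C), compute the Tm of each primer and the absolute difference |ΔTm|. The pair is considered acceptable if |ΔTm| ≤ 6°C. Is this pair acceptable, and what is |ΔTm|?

|ΔTm| = 20°C; the pair is not acceptable.

Forward: A=6 T=8 G=6 C=6 → Tm = 2·14 + 4·12 = 76°C.
Reverse: A=4 T=2 G=5 C=6 → Tm = 2·6 + 4·11 = 56°C.
|ΔTm| = |76 − 56| = 20°C, > 6°C.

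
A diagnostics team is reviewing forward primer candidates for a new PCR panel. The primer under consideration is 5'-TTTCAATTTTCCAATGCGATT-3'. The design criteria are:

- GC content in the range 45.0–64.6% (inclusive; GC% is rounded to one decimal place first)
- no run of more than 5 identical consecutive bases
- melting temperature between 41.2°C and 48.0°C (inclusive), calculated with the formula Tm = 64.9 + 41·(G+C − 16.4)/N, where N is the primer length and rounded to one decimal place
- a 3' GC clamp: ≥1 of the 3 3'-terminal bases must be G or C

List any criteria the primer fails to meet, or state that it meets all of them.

Base counts: A=5, T=10, G=2, C=4 (length 21).
GC content: GC 6/21 = 28.6%, outside 45.0–64.6% ✗
homopolymer run: longest run = 4 ✓
Tm: Tm = 64.9 + 41·(6 − 16.4)/21 = 44.6°C ✓
GC clamp: 3' end ATT has 0 G/C, need ≥1 ✗

Fails: GC content, GC clamp.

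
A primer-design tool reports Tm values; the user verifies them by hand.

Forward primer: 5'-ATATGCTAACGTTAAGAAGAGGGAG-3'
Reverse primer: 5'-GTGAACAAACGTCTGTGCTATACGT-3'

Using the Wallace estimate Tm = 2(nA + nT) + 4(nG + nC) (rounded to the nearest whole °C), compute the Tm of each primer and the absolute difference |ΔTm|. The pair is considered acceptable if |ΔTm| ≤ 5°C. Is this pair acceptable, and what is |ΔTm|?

|ΔTm| = 2°C; the pair is acceptable.

Forward: A=10 T=5 G=8 C=2 → Tm = 2·15 + 4·10 = 70°C.
Reverse: A=7 T=7 G=6 C=5 → Tm = 2·14 + 4·11 = 72°C.
|ΔTm| = |70 − 72| = 2°C, ≤ 5°C.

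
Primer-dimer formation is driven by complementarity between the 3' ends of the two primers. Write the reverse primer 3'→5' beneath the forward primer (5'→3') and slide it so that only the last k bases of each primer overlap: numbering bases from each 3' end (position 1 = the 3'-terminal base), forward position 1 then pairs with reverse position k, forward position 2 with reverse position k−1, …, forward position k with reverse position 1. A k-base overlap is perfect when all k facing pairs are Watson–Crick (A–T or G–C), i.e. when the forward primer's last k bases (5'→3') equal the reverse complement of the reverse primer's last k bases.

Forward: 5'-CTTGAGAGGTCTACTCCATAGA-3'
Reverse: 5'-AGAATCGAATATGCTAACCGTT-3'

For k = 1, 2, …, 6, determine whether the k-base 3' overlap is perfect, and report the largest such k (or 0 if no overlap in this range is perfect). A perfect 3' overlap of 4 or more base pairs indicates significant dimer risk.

Last 6 bases (5'→3') — forward …CATAGA, reverse …ACCGTT.
Reverse complement of the reverse primer's last 6 bases: AACGGT; its first k bases are the reverse complement of the reverse primer's last k bases, so a perfect k-base overlap needs the forward primer's last k bases to equal them.
Comparing (forward last k vs required): k=1: A vs A ✓; k=2: GA vs AA ✗; k=3: AGA vs AAC ✗; k=4: TAGA vs AACG ✗; k=5: ATAGA vs AACGG ✗; k=6: CATAGA vs AACGGT ✗.
Only k = 1 is perfect, so the longest perfect 3' overlap is 1.

Longest perfect overlap: 1 complementary base pair; below the dimer-risk threshold (threshold 4).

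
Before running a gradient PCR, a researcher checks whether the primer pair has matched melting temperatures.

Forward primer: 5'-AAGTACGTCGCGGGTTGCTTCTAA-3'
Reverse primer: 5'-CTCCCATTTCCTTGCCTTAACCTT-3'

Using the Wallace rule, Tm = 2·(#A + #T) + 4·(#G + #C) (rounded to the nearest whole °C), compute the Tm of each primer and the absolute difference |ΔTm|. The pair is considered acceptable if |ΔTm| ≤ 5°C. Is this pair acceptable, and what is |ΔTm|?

|ΔTm| = 2°C; the pair is acceptable.

Forward: A=5 T=7 G=7 C=5 → Tm = 2·12 + 4·12 = 72°C.
Reverse: A=3 T=10 G=1 C=10 → Tm = 2·13 + 4·11 = 70°C.
|ΔTm| = |72 − 70| = 2°C, ≤ 5°C.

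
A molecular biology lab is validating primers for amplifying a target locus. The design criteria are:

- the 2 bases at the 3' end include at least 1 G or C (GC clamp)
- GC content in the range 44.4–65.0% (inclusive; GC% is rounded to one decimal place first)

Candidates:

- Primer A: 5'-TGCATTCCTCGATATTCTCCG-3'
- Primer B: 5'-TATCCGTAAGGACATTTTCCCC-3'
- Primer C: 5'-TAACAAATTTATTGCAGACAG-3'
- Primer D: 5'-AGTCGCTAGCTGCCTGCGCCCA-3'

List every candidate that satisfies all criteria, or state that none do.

Primer A and Primer B.

Primer A (21 nt, A=3 T=8 G=3 C=7): 3' end CG has 2 G/C ✓; GC 10/21 = 47.6% ✓ — passes.
Primer B (22 nt, A=5 T=7 G=3 C=7): 3' end CC has 2 G/C ✓; GC 10/22 = 45.5% ✓ — passes.
Primer C (21 nt, A=9 T=6 G=3 C=3): 3' end AG has 1 G/C ✓; GC 6/21 = 28.6%, outside 44.4–65.0% ✗ — fails.
Primer D (22 nt, A=3 T=4 G=6 C=9): 3' end CA has 1 G/C ✓; GC 15/22 = 68.2%, outside 44.4–65.0% ✗ — fails.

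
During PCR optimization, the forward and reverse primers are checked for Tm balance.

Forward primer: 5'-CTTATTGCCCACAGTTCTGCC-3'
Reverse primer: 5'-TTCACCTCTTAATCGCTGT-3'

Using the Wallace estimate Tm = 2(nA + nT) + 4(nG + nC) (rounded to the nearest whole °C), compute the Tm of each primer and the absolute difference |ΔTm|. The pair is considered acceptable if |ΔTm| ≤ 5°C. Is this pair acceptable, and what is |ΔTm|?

|ΔTm| = 10°C; the pair is not acceptable.

Forward: A=3 T=7 G=3 C=8 → Tm = 2·10 + 4·11 = 64°C.
Reverse: A=3 T=8 G=2 C=6 → Tm = 2·11 + 4·8 = 54°C.
|ΔTm| = |64 − 54| = 10°C, > 5°C.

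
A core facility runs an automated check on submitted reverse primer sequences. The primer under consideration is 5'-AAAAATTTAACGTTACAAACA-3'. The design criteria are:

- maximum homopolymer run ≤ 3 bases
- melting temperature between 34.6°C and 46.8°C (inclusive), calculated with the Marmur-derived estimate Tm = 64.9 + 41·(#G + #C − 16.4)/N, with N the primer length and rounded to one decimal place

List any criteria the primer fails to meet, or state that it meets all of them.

Base counts: A=12, T=5, G=1, C=3 (length 21).
homopolymer run: longest run = 5, exceeds 3 ✗
Tm: Tm = 64.9 + 41·(4 − 16.4)/21 = 40.7°C ✓

Fails: homopolymer run.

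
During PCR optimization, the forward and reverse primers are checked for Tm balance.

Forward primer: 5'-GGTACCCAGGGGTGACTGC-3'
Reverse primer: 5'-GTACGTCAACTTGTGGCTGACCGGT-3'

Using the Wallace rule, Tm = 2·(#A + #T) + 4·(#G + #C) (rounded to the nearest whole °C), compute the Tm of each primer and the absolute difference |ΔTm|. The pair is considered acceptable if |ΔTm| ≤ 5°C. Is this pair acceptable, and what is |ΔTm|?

|ΔTm| = 14°C; the pair is not acceptable.

Forward: A=3 T=3 G=8 C=5 → Tm = 2·6 + 4·13 = 64°C.
Reverse: A=4 T=7 G=8 C=6 → Tm = 2·11 + 4·14 = 78°C.
|ΔTm| = |64 − 78| = 14°C, > 5°C.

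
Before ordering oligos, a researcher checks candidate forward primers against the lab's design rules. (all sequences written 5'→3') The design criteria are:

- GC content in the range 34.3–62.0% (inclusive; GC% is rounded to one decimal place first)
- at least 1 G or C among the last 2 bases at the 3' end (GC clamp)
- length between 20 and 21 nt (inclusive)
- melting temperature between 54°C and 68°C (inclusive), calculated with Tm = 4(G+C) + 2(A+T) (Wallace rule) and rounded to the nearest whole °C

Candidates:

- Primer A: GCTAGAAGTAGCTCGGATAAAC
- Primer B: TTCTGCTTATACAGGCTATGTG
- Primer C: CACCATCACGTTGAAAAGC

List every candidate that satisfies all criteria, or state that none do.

Primer A (22 nt, A=8 T=4 G=6 C=4): GC 10/22 = 45.5% ✓; 3' end AC has 1 G/C ✓; length 22, outside 20–21 ✗; Tm = 2·12 + 4·10 = 64°C ✓ — fails.
Primer B (22 nt, A=4 T=9 G=5 C=4): GC 9/22 = 40.9% ✓; 3' end TG has 1 G/C ✓; length 22, outside 20–21 ✗; Tm = 2·13 + 4·9 = 62°C ✓ — fails.
Primer C (19 nt, A=7 T=3 G=3 C=6): GC 9/19 = 47.4% ✓; 3' end GC has 2 G/C ✓; length 19, outside 20–21 ✗; Tm = 2·10 + 4·9 = 56°C ✓ — fails.

None of the candidates satisfy all criteria.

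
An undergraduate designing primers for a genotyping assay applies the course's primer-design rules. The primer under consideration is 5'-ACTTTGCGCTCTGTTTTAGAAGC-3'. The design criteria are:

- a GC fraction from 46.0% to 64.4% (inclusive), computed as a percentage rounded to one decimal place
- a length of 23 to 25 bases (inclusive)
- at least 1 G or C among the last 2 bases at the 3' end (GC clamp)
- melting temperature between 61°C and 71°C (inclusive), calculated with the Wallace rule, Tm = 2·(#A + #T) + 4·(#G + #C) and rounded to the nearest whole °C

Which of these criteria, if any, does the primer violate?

Fails: GC content.

Base counts: A=4, T=9, G=5, C=5 (length 23).
GC content: GC 10/23 = 43.5%, outside 46.0–64.4% ✗
length: length 23 ✓
GC clamp: 3' end GC has 2 G/C ✓
Tm: Tm = 2·13 + 4·10 = 66°C ✓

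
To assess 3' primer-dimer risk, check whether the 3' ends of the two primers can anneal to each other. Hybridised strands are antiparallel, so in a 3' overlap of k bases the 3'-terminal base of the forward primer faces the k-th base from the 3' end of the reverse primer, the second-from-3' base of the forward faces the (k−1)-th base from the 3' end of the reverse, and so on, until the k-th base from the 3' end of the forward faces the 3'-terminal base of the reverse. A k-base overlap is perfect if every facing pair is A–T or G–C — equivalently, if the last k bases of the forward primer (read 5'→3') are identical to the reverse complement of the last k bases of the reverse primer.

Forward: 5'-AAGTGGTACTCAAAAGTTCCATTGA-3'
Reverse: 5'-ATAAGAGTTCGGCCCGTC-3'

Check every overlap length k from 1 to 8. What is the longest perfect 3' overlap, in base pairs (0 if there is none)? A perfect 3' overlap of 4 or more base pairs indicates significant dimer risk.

Last 8 bases (5'→3') — forward …TCCATTGA, reverse …GGCCCGTC.
Reverse complement of the reverse primer's last 8 bases: GACGGGCC; its first k bases are the reverse complement of the reverse primer's last k bases, so a perfect k-base overlap needs the forward primer's last k bases to equal them.
Comparing (forward last k vs required): k=1: A vs G ✗; k=2: GA vs GA ✓; k=3: TGA vs GAC ✗; k=4: TTGA vs GACG ✗; k=5: ATTGA vs GACGG ✗; k=6: CATTGA vs GACGGG ✗; k=7: CCATTGA vs GACGGGC ✗; k=8: TCCATTGA vs GACGGGCC ✗.
Only k = 2 is perfect, so the longest perfect 3' overlap is 2.

Longest perfect overlap: 2 complementary base pairs; below the dimer-risk threshold (threshold 4).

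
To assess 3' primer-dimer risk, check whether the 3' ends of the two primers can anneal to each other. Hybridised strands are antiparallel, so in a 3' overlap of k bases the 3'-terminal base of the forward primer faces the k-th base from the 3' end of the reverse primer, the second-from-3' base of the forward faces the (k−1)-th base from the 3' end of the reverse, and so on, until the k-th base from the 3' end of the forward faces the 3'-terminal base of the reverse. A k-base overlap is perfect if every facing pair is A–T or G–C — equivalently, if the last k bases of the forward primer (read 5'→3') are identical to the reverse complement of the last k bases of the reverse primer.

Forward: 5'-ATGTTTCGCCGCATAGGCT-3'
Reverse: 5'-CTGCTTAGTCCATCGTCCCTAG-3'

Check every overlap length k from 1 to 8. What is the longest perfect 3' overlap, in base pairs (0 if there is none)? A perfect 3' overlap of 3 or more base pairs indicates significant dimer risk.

Longest perfect overlap: 2 complementary base pairs; below the dimer-risk threshold (threshold 3).

Last 8 bases (5'→3') — forward …CATAGGCT, reverse …GTCCCTAG.
Reverse complement of the reverse primer's last 8 bases: CTAGGGAC; its first k bases are the reverse complement of the reverse primer's last k bases, so a perfect k-base overlap needs the forward primer's last k bases to equal them.
Comparing (forward last k vs required): k=1: T vs C ✗; k=2: CT vs CT ✓; k=3: GCT vs CTA ✗; k=4: GGCT vs CTAG ✗; k=5: AGGCT vs CTAGG ✗; k=6: TAGGCT vs CTAGGG ✗; k=7: ATAGGCT vs CTAGGGA ✗; k=8: CATAGGCT vs CTAGGGAC ✗.
Only k = 2 is perfect, so the longest perfect 3' overlap is 2.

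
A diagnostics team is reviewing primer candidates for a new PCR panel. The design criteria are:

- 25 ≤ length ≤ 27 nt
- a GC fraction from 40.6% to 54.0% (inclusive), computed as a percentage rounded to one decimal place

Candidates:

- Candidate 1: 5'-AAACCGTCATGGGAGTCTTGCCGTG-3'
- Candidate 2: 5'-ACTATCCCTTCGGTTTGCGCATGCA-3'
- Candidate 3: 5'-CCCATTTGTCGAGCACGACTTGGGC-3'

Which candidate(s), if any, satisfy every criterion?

Candidate 2 only.

Candidate 1 (25 nt, A=5 T=6 G=8 C=6): length 25 ✓; GC 14/25 = 56.0%, outside 40.6–54.0% ✗ — fails.
Candidate 2 (25 nt, A=4 T=8 G=5 C=8): length 25 ✓; GC 13/25 = 52.0% ✓ — passes.
Candidate 3 (25 nt, A=4 T=6 G=7 C=8): length 25 ✓; GC 15/25 = 60.0%, outside 40.6–54.0% ✗ — fails.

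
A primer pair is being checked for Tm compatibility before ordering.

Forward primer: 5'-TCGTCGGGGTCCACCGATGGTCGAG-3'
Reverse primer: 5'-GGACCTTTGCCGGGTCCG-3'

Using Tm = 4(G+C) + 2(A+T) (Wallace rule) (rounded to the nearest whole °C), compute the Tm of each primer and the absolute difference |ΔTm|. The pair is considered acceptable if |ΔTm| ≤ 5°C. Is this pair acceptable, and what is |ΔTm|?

Forward: A=3 T=5 G=10 C=7 → Tm = 2·8 + 4·17 = 84°C.
Reverse: A=1 T=4 G=7 C=6 → Tm = 2·5 + 4·13 = 62°C.
|ΔTm| = |84 − 62| = 22°C, > 5°C.

|ΔTm| = 22°C; the pair is not acceptable.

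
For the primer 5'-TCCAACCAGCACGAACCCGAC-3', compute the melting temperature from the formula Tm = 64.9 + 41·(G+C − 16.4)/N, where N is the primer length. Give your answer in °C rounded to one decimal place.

Base counts: A=7, T=1, G=3, C=10; G+C = 13, N = 21.
Tm = 64.9 + 41·(13 − 16.4)/21 = 64.9 + -139.40/21 = 58.3°C.

58.3°C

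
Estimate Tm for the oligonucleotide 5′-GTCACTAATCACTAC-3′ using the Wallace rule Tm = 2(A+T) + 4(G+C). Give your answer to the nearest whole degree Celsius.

Base counts: A=5, T=4, G=1, C=5 (length 15).
Tm = 2·(5+4) + 4·(1+5) = 2·9 + 4·6 = 18 + 24 = 42°C.

42°C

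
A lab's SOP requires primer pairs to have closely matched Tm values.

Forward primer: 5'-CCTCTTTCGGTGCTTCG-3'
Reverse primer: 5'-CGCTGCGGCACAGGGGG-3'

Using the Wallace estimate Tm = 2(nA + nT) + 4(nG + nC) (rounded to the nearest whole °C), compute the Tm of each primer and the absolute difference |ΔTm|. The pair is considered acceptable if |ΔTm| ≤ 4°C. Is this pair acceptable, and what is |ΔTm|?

|ΔTm| = 8°C; the pair is not acceptable.

Forward: A=0 T=7 G=4 C=6 → Tm = 2·7 + 4·10 = 54°C.
Reverse: A=2 T=1 G=9 C=5 → Tm = 2·3 + 4·14 = 62°C.
|ΔTm| = |54 − 62| = 8°C, > 4°C.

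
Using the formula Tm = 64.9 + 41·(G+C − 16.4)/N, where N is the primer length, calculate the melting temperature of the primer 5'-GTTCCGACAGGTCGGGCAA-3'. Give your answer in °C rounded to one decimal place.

55.4°C

Base counts: A=4, T=3, G=7, C=5; G+C = 12, N = 19.
Tm = 64.9 + 41·(12 − 16.4)/19 = 64.9 + -180.40/19 = 55.4°C.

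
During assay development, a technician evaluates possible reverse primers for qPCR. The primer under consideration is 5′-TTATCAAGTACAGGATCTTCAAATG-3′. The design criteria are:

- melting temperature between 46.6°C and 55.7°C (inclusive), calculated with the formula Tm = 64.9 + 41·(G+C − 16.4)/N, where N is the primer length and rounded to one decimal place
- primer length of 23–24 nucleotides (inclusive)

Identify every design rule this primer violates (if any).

Fails: length.

Base counts: A=9, T=8, G=4, C=4 (length 25).
Tm: Tm = 64.9 + 41·(8 − 16.4)/25 = 51.1°C ✓
length: length 25, outside 23–24 ✗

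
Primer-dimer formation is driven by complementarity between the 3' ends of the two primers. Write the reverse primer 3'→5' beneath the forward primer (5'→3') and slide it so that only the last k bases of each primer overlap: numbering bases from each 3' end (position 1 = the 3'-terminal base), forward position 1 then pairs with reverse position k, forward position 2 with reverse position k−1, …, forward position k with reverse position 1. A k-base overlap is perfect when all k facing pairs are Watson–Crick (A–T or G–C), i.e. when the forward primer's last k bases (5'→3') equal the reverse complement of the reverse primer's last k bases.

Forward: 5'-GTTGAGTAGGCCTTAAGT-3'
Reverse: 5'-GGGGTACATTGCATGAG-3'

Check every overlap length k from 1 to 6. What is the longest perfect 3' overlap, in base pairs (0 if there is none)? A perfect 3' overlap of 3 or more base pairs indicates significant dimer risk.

Longest perfect overlap: 0 complementary base pairs; below the dimer-risk threshold (threshold 3).

Last 6 bases (5'→3') — forward …TTAAGT, reverse …CATGAG.
Reverse complement of the reverse primer's last 6 bases: CTCATG; its first k bases are the reverse complement of the reverse primer's last k bases, so a perfect k-base overlap needs the forward primer's last k bases to equal them.
Comparing (forward last k vs required): k=1: T vs C ✗; k=2: GT vs CT ✗; k=3: AGT vs CTC ✗; k=4: AAGT vs CTCA ✗; k=5: TAAGT vs CTCAT ✗; k=6: TTAAGT vs CTCATG ✗.
No overlap length from 1 to 6 is perfect, so the longest perfect 3' overlap is 0.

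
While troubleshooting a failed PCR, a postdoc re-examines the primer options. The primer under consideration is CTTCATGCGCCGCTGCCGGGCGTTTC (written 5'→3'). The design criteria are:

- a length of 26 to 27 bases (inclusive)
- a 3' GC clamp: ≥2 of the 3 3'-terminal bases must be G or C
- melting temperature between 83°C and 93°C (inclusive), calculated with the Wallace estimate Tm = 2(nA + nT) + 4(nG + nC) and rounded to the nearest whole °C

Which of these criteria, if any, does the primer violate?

Fails: GC clamp.

Base counts: A=1, T=7, G=8, C=10 (length 26).
length: length 26 ✓
GC clamp: 3' end TTC has 1 G/C, need ≥2 ✗
Tm: Tm = 2·8 + 4·18 = 88°C ✓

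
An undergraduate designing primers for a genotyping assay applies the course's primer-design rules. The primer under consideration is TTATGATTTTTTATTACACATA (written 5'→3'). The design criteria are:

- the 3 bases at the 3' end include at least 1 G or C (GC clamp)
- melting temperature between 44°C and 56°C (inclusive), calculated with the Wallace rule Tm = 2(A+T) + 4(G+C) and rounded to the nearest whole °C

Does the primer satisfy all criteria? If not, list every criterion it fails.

Base counts: A=7, T=12, G=1, C=2 (length 22).
GC clamp: 3' end ATA has 0 G/C, need ≥1 ✗
Tm: Tm = 2·19 + 4·3 = 50°C ✓

Fails: GC clamp.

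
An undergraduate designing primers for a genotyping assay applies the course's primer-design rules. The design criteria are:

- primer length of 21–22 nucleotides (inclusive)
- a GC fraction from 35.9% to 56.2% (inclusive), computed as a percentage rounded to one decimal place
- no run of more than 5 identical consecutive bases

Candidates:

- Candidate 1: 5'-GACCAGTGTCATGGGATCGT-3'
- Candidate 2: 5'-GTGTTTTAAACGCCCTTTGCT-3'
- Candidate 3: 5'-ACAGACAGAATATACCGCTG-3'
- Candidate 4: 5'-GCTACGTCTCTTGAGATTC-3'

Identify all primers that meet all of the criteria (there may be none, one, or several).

Candidate 2 only.

Candidate 1 (20 nt, A=4 T=5 G=7 C=4): length 20, outside 21–22 ✗; GC 11/20 = 55.0% ✓; longest run = 3 ✓ — fails.
Candidate 2 (21 nt, A=3 T=9 G=4 C=5): length 21 ✓; GC 9/21 = 42.9% ✓; longest run = 4 ✓ — passes.
Candidate 3 (20 nt, A=8 T=3 G=4 C=5): length 20, outside 21–22 ✗; GC 9/20 = 45.0% ✓; longest run = 2 ✓ — fails.
Candidate 4 (19 nt, A=3 T=7 G=4 C=5): length 19, outside 21–22 ✗; GC 9/19 = 47.4% ✓; longest run = 2 ✓ — fails.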